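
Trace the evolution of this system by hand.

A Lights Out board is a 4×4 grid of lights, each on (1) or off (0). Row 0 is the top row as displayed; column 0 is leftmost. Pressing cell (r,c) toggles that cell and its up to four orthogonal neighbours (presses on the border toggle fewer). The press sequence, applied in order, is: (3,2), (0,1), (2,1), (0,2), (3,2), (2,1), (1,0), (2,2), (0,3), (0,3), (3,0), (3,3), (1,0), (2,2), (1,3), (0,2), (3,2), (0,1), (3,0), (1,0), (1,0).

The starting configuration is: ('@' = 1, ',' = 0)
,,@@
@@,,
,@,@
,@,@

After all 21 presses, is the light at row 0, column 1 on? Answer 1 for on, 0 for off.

t=0: ,,@@
@@,,
,@,@
,@,@
t=1: ,,@@
@@,,
,@@@
,,@,
t=2: @@,@
@,,,
,@@@
,,@,
t=3: @@,@
@@,,
@,,@
,@@,
t=4: @,@,
@@@,
@,,@
,@@,
t=5: @,@,
@@@,
@,@@
,,,@
t=6: @,@,
@,@,
,@,@
,@,@
t=7: ,,@,
,@@,
@@,@
,@,@
t=8: ,,@,
,@,,
@,@,
,@@@
t=9: ,,,@
,@,@
@,@,
,@@@
t=10: ,,@,
,@,,
@,@,
,@@@
t=11: ,,@,
,@,,
,,@,
@,@@
t=12: ,,@,
,@,,
,,@@
@,,,
t=13: @,@,
@,,,
@,@@
@,,,
t=14: @,@,
@,@,
@@,,
@,@,
t=15: @,@@
@,,@
@@,@
@,@,
t=16: @@,,
@,@@
@@,@
@,@,
t=17: @@,,
@,@@
@@@@
@@,@
t=18: ,,@,
@@@@
@@@@
@@,@
t=19: ,,@,
@@@@
,@@@
,,,@
t=20: @,@,
,,@@
@@@@
,,,@
t=21: ,,@,
@@@@
,@@@
,,,@

0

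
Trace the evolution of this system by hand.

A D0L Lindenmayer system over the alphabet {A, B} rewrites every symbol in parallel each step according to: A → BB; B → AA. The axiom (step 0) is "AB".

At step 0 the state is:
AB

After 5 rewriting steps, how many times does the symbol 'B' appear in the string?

t=0: AB
t=1: BBAA
t=2: AAAABBBB
t=3: BBBBBBBBAAAAAAAA
t=4: AAAAAAAAAAAAAAAABBBBBBBBBBBBBBBB
t=5: BBBBBBBBBBBBBBBBBBBBBBBBBBBBBBBBAAAAAAAAAAAAAAAAAAAAAAAAAAAAAAAA

32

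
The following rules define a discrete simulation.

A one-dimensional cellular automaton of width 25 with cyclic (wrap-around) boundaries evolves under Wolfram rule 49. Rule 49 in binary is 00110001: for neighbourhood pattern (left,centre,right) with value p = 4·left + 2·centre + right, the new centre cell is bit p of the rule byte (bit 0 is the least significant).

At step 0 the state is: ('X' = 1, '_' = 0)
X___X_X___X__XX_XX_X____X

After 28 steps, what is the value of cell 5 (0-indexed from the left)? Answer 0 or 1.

0

t=0: X___X_X___X__XX_XX_X____X
t=1: _XX__X_XX__X___X__X_XXX__
t=2: ___X__X__X__XX__X__X___XX
t=3: XX__X__X__X___X__X__XX___
t=4: __X__X__X__XX__X__X___XX_
t=5: X__X__X__X___X__X__XX___X
t=6: _X__X__X__XX__X__X___XX__
t=7: __X__X__X___X__X__XX___XX
t=8: X__X__X__XX__X__X___XX___
t=9: _X__X__X___X__X__XX___XX_
t=10: __X__X__XX__X__X___XX___X
t=11: X__X__X___X__X__XX___XX__
t=12: _X__X__XX__X__X___XX___X_
t=13: __X__X___X__X__XX___XX__X
t=14: X__X__XX__X__X___XX___X__
t=15: _X__X___X__X__XX___XX__X_
t=16: __X__XX__X__X___XX___X__X
t=17: X__X___X__X__XX___XX__X__
t=18: _X__XX__X__X___XX___X__X_
t=19: __X___X__X__XX___XX__X__X
t=20: X__XX__X__X___XX___X__X__
t=21: _X___X__X__XX___XX__X__X_
t=22: __XX__X__X___XX___X__X__X
t=23: X___X__X__XX___XX__X__X__
t=24: _XX__X__X___XX___X__X__X_
t=25: ___X__X__XX___XX__X__X__X
t=26: XX__X__X___XX___X__X__X__
t=27: __X__X__XX___XX__X__X__X_
t=28: X__X__X___XX___X__X__X__X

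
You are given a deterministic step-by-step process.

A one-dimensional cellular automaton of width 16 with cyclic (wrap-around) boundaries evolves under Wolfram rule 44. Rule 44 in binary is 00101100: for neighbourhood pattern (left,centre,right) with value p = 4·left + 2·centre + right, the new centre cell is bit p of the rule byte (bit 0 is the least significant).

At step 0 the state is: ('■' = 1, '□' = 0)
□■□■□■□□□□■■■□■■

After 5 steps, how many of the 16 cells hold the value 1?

[0] □■□■□■□□□□■■■□■■
[1] ■■■■■■□□□□■□□■■□
[2] ■□□□□□□□□□■□□■□■
[3] □□□□□□□□□□■□□■■■
[4] □□□□□□□□□□■□□■□□
[5] □□□□□□□□□□■□□■□□

2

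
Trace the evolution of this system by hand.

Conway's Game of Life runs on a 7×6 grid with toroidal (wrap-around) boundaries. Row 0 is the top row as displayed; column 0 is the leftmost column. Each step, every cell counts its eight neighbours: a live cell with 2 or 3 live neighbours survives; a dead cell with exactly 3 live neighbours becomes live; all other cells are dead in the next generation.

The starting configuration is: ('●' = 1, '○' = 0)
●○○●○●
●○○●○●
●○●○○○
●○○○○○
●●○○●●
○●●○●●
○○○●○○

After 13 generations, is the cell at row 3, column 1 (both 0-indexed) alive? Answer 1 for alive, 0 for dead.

step 0: ●○○●○●
●○○●○●
●○●○○○
●○○○○○
●●○○●●
○●●○●●
○○○●○○
step 1: ●○●●○●
○○●●○○
●○○○○○
○○○○○○
○○●●●○
○●●○○○
○●○●○○
step 2: ●○○○○○
●○●●●●
○○○○○○
○○○●○○
○●●●○○
○●○○●○
○○○●●○
step 3: ●●●○○○
●●○●●●
○○●○○●
○○○●○○
○●○●●○
○●○○●○
○○○●●●
step 4: ○○○○○○
○○○●●○
○●●○○●
○○○●○○
○○○●●○
●○○○○○
○○○●●●
step 5: ○○○○○●
○○●●●○
○○●○○○
○○○●○○
○○○●●○
○○○○○○
○○○○●●
step 6: ○○○○○●
○○●●●○
○○●○●○
○○●●●○
○○○●●○
○○○●○●
○○○○●●
step 7: ○○○○○●
○○●○●●
○●○○○●
○○●○○●
○○○○○●
○○○●○●
●○○○○●
step 8: ○○○○○○
○○○○●●
○●●●○●
○○○○●●
●○○○○●
○○○○○●
●○○○○●
step 9: ●○○○●○
●○●●●●
○○●●○○
○●●●○○
●○○○○○
○○○○●○
●○○○○●
step 10: ○○○○○○
●○●○○○
●○○○○●
○●○●○○
○●●●○○
●○○○○○
●○○○●○
step 11: ○●○○○●
●●○○○●
●○●○○●
○●○●●○
●●○●○○
●○●●○●
○○○○○●
step 12: ○●○○●●
○○●○●○
○○●●○○
○○○●●○
○○○○○○
○○●●○●
○●●○○●
step 13: ○●○○●●
○●●○●●
○○●○○○
○○●●●○
○○●○○○
●●●●●○
○●○○○●

0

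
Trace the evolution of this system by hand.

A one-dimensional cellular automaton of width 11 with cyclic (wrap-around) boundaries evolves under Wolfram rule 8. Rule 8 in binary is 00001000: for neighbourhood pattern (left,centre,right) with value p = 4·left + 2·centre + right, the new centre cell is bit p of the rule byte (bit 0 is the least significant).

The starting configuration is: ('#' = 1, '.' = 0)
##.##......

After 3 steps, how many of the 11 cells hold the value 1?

0

k=0  ##.##......
k=1  #..#.......
k=2  ...........
k=3  ...........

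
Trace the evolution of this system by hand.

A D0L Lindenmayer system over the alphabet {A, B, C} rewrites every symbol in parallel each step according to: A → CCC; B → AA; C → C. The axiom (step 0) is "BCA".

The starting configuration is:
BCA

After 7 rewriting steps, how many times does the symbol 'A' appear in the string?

t=0: BCA
t=1: AACCCC
t=2: CCCCCCCCCC
t=3: CCCCCCCCCC
t=4: CCCCCCCCCC
t=5: CCCCCCCCCC
t=6: CCCCCCCCCC
t=7: CCCCCCCCCC

0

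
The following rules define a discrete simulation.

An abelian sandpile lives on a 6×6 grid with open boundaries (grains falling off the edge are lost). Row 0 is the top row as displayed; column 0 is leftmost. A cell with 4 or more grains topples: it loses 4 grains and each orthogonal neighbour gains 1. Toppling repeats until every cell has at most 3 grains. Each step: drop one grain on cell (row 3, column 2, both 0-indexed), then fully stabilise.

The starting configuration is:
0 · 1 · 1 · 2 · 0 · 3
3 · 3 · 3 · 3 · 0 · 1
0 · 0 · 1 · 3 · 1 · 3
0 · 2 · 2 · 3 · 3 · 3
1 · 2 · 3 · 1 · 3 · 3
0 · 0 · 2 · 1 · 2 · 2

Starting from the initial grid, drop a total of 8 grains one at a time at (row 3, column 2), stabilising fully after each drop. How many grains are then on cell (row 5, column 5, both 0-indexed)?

gen 0: 0 · 1 · 1 · 2 · 0 · 3
3 · 3 · 3 · 3 · 0 · 1
0 · 0 · 1 · 3 · 1 · 3
0 · 2 · 2 · 3 · 3 · 3
1 · 2 · 3 · 1 · 3 · 3
0 · 0 · 2 · 1 · 2 · 2
gen 1: 0 · 1 · 1 · 2 · 0 · 3
3 · 3 · 3 · 3 · 0 · 1
0 · 0 · 1 · 3 · 1 · 3
0 · 2 · 3 · 3 · 3 · 3
1 · 2 · 3 · 1 · 3 · 3
0 · 0 · 2 · 1 · 2 · 2
gen 2: 1 · 2 · 2 · 3 · 0 · 3
0 · 1 · 2 · 1 · 2 · 2
1 · 2 · 0 · 3 · 0 · 1
0 · 3 · 3 · 3 · 3 · 2
1 · 3 · 1 · 0 · 2 · 1
0 · 0 · 3 · 2 · 3 · 3
gen 3: 1 · 2 · 2 · 3 · 0 · 3
0 · 1 · 2 · 2 · 2 · 2
1 · 3 · 2 · 0 · 2 · 1
1 · 1 · 2 · 2 · 0 · 3
2 · 0 · 3 · 1 · 3 · 1
0 · 1 · 3 · 2 · 3 · 3
gen 4: 1 · 2 · 2 · 3 · 0 · 3
0 · 1 · 2 · 2 · 2 · 2
1 · 3 · 2 · 0 · 2 · 1
1 · 1 · 3 · 2 · 0 · 3
2 · 0 · 3 · 1 · 3 · 1
0 · 1 · 3 · 2 · 3 · 3
gen 5: 1 · 2 · 2 · 3 · 0 · 3
0 · 1 · 2 · 2 · 2 · 2
1 · 3 · 3 · 0 · 2 · 1
1 · 2 · 1 · 3 · 0 · 3
2 · 1 · 1 · 2 · 3 · 1
0 · 2 · 0 · 3 · 3 · 3
gen 6: 1 · 2 · 2 · 3 · 0 · 3
0 · 1 · 2 · 2 · 2 · 2
1 · 3 · 3 · 0 · 2 · 1
1 · 2 · 2 · 3 · 0 · 3
2 · 1 · 1 · 2 · 3 · 1
0 · 2 · 0 · 3 · 3 · 3
gen 7: 1 · 2 · 2 · 3 · 0 · 3
0 · 1 · 2 · 2 · 2 · 2
1 · 3 · 3 · 0 · 2 · 1
1 · 2 · 3 · 3 · 0 · 3
2 · 1 · 1 · 2 · 3 · 1
0 · 2 · 0 · 3 · 3 · 3
gen 8: 1 · 2 · 2 · 3 · 0 · 3
0 · 2 · 3 · 2 · 2 · 2
2 · 1 · 1 · 2 · 2 · 1
2 · 0 · 3 · 0 · 1 · 3
2 · 2 · 2 · 3 · 3 · 1
0 · 2 · 0 · 3 · 3 · 3

3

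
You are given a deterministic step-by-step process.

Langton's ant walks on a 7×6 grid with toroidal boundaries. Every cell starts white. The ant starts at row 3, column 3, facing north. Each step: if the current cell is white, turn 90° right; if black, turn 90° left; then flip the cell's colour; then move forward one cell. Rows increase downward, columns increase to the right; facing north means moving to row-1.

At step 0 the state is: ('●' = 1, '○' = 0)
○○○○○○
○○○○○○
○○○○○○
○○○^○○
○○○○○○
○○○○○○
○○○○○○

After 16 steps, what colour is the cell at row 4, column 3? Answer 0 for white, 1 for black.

k=0  ○○○○○○
○○○○○○
○○○○○○
○○○^○○
○○○○○○
○○○○○○
○○○○○○
k=1  ○○○○○○
○○○○○○
○○○○○○
○○○●>○
○○○○○○
○○○○○○
○○○○○○
k=2  ○○○○○○
○○○○○○
○○○○○○
○○○●●○
○○○○v○
○○○○○○
○○○○○○
k=3  ○○○○○○
○○○○○○
○○○○○○
○○○●●○
○○○<●○
○○○○○○
○○○○○○
k=4  ○○○○○○
○○○○○○
○○○○○○
○○○^●○
○○○●●○
○○○○○○
○○○○○○
k=5  ○○○○○○
○○○○○○
○○○○○○
○○<○●○
○○○●●○
○○○○○○
○○○○○○
k=6  ○○○○○○
○○○○○○
○○^○○○
○○●○●○
○○○●●○
○○○○○○
○○○○○○
k=7  ○○○○○○
○○○○○○
○○●>○○
○○●○●○
○○○●●○
○○○○○○
○○○○○○
k=8  ○○○○○○
○○○○○○
○○●●○○
○○●v●○
○○○●●○
○○○○○○
○○○○○○
k=9  ○○○○○○
○○○○○○
○○●●○○
○○<●●○
○○○●●○
○○○○○○
○○○○○○
k=10  ○○○○○○
○○○○○○
○○●●○○
○○○●●○
○○v●●○
○○○○○○
○○○○○○
k=11  ○○○○○○
○○○○○○
○○●●○○
○○○●●○
○<●●●○
○○○○○○
○○○○○○
k=12  ○○○○○○
○○○○○○
○○●●○○
○^○●●○
○●●●●○
○○○○○○
○○○○○○
k=13  ○○○○○○
○○○○○○
○○●●○○
○●>●●○
○●●●●○
○○○○○○
○○○○○○
k=14  ○○○○○○
○○○○○○
○○●●○○
○●●●●○
○●v●●○
○○○○○○
○○○○○○
k=15  ○○○○○○
○○○○○○
○○●●○○
○●●●●○
○●○>●○
○○○○○○
○○○○○○
k=16  ○○○○○○
○○○○○○
○○●●○○
○●●^●○
○●○○●○
○○○○○○
○○○○○○

0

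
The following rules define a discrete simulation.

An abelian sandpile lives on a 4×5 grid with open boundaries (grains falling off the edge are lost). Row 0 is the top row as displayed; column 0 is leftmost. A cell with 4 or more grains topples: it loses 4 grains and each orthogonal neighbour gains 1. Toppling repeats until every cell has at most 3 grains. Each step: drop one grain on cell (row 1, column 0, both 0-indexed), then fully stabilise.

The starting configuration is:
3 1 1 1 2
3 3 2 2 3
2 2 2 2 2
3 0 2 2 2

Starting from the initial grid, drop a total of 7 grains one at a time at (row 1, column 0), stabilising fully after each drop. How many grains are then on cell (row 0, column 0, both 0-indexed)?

gen 0: 3 1 1 1 2
3 3 2 2 3
2 2 2 2 2
3 0 2 2 2
gen 1: 0 3 1 1 2
2 0 3 2 3
3 3 2 2 2
3 0 2 2 2
gen 2: 0 3 1 1 2
3 0 3 2 3
3 3 2 2 2
3 0 2 2 2
gen 3: 1 3 1 1 2
1 2 3 2 3
2 0 3 2 2
0 2 2 2 2
gen 4: 1 3 1 1 2
2 2 3 2 3
2 0 3 2 2
0 2 2 2 2
gen 5: 1 3 1 1 2
3 2 3 2 3
2 0 3 2 2
0 2 2 2 2
gen 6: 2 3 1 1 2
0 3 3 2 3
3 0 3 2 2
0 2 2 2 2
gen 7: 2 3 1 1 2
1 3 3 2 3
3 0 3 2 2
0 2 2 2 2

2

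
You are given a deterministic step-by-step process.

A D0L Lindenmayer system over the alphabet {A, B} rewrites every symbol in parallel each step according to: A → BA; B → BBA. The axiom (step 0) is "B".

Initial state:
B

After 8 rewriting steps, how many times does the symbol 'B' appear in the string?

[0] B
[1] BBA
[2] BBABBABA
[3] BBABBABABBABBABABBABA
[4] BBABBABABBABBABABBABABBABBABABBABBABABBABABBABBABABBABA
[5] BBABBABABBABBABABBABABBABBABABBABBABABBABABBABBABABBABABBA…ABBABABBABABBABBABABBABABBABBABABBABBABABBABABBABBABABBABA  (len 144)
[6] BBABBABABBABBABABBABABBABBABABBABBABABBABABBABBABABBABABBA…ABBABABBABABBABBABABBABABBABBABABBABBABABBABABBABBABABBABA  (len 377)
[7] BBABBABABBABBABABBABABBABBABABBABBABABBABABBABBABABBABABBA…ABBABABBABABBABBABABBABABBABBABABBABBABABBABABBABBABABBABA  (len 987)
[8] BBABBABABBABBABABBABABBABBABABBABBABABBABABBABBABABBABABBA…ABBABABBABABBABBABABBABABBABBABABBABBABABBABABBABBABABBABA  (len 2584)

1597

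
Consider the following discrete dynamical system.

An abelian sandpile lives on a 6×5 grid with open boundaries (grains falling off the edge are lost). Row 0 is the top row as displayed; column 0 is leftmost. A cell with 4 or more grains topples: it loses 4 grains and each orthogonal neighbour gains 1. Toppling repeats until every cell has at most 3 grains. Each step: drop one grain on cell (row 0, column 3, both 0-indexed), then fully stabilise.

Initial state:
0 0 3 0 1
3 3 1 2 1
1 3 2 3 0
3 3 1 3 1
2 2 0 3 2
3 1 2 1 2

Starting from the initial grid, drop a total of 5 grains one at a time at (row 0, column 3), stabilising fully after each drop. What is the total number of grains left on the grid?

55

t=0: 0 0 3 0 1
3 3 1 2 1
1 3 2 3 0
3 3 1 3 1
2 2 0 3 2
3 1 2 1 2
t=1: 0 0 3 1 1
3 3 1 2 1
1 3 2 3 0
3 3 1 3 1
2 2 0 3 2
3 1 2 1 2
t=2: 0 0 3 2 1
3 3 1 2 1
1 3 2 3 0
3 3 1 3 1
2 2 0 3 2
3 1 2 1 2
t=3: 0 0 3 3 1
3 3 1 2 1
1 3 2 3 0
3 3 1 3 1
2 2 0 3 2
3 1 2 1 2
t=4: 0 1 0 1 2
3 3 2 3 1
1 3 2 3 0
3 3 1 3 1
2 2 0 3 2
3 1 2 1 2
t=5: 0 1 0 2 2
3 3 2 3 1
1 3 2 3 0
3 3 1 3 1
2 2 0 3 2
3 1 2 1 2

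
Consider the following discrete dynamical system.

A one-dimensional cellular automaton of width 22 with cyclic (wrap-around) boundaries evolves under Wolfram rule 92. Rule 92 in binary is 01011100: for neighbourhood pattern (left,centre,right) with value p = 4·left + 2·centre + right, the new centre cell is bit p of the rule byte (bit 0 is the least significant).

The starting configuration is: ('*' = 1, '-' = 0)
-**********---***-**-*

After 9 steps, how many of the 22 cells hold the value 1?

12

0) -**********---***-**-*
1) -*--------**--*-*-**-*
2) -**-------***-*-*-**-*
3) -***------*-*-*-*-**-*
4) -*-**-----*-*-*-*-**-*
5) -*-***----*-*-*-*-**-*
6) -*-*-**---*-*-*-*-**-*
7) -*-*-***--*-*-*-*-**-*
8) -*-*-*-**-*-*-*-*-**-*
9) -*-*-*-**-*-*-*-*-**-*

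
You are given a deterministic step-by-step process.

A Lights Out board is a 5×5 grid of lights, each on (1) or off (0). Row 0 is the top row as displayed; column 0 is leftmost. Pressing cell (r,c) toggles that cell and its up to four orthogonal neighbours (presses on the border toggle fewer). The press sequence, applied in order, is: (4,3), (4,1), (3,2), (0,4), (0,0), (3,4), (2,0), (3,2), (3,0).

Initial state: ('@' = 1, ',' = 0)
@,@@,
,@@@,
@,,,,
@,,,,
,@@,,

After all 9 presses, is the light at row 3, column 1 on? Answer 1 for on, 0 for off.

0

0) @,@@,
,@@@,
@,,,,
@,,,,
,@@,,
1) @,@@,
,@@@,
@,,,,
@,,@,
,@,@@
2) @,@@,
,@@@,
@,,,,
@@,@,
@,@@@
3) @,@@,
,@@@,
@,@,,
@,@,,
@,,@@
4) @,@,@
,@@@@
@,@,,
@,@,,
@,,@@
5) ,@@,@
@@@@@
@,@,,
@,@,,
@,,@@
6) ,@@,@
@@@@@
@,@,@
@,@@@
@,,@,
7) ,@@,@
,@@@@
,@@,@
,,@@@
@,,@,
8) ,@@,@
,@@@@
,@,,@
,@,,@
@,@@,
9) ,@@,@
,@@@@
@@,,@
@,,,@
,,@@,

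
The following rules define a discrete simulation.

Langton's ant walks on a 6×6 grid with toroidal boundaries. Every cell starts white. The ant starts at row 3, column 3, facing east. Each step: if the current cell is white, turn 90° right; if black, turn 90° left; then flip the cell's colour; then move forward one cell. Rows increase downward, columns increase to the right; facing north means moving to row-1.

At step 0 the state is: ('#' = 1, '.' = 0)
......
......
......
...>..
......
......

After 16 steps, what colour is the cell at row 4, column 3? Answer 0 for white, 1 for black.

k=0  ......
......
......
...>..
......
......
k=1  ......
......
......
...#..
...v..
......
k=2  ......
......
......
...#..
..<#..
......
k=3  ......
......
......
..^#..
..##..
......
k=4  ......
......
......
..#>..
..##..
......
k=5  ......
......
...^..
..#...
..##..
......
k=6  ......
......
...#>.
..#...
..##..
......
k=7  ......
......
...##.
..#.v.
..##..
......
k=8  ......
......
...##.
..#<#.
..##..
......
k=9  ......
......
...^#.
..###.
..##..
......
k=10  ......
......
..<.#.
..###.
..##..
......
k=11  ......
..^...
..#.#.
..###.
..##..
......
k=12  ......
..#>..
..#.#.
..###.
..##..
......
k=13  ......
..##..
..#v#.
..###.
..##..
......
k=14  ......
..##..
..<##.
..###.
..##..
......
k=15  ......
..##..
...##.
..v##.
..##..
......
k=16  ......
..##..
...##.
...>#.
..##..
......

1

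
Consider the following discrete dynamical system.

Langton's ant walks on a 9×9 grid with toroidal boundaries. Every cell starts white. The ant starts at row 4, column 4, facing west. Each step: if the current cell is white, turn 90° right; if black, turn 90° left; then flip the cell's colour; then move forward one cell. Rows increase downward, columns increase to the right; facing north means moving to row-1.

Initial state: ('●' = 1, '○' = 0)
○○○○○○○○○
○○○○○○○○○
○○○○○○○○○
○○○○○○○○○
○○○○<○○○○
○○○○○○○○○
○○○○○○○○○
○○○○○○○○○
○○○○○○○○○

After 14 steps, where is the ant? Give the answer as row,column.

step 0: ○○○○○○○○○
○○○○○○○○○
○○○○○○○○○
○○○○○○○○○
○○○○<○○○○
○○○○○○○○○
○○○○○○○○○
○○○○○○○○○
○○○○○○○○○
step 1: ○○○○○○○○○
○○○○○○○○○
○○○○○○○○○
○○○○^○○○○
○○○○●○○○○
○○○○○○○○○
○○○○○○○○○
○○○○○○○○○
○○○○○○○○○
step 2: ○○○○○○○○○
○○○○○○○○○
○○○○○○○○○
○○○○●>○○○
○○○○●○○○○
○○○○○○○○○
○○○○○○○○○
○○○○○○○○○
○○○○○○○○○
step 3: ○○○○○○○○○
○○○○○○○○○
○○○○○○○○○
○○○○●●○○○
○○○○●v○○○
○○○○○○○○○
○○○○○○○○○
○○○○○○○○○
○○○○○○○○○
step 4: ○○○○○○○○○
○○○○○○○○○
○○○○○○○○○
○○○○●●○○○
○○○○<●○○○
○○○○○○○○○
○○○○○○○○○
○○○○○○○○○
○○○○○○○○○
step 5: ○○○○○○○○○
○○○○○○○○○
○○○○○○○○○
○○○○●●○○○
○○○○○●○○○
○○○○v○○○○
○○○○○○○○○
○○○○○○○○○
○○○○○○○○○
step 6: ○○○○○○○○○
○○○○○○○○○
○○○○○○○○○
○○○○●●○○○
○○○○○●○○○
○○○<●○○○○
○○○○○○○○○
○○○○○○○○○
○○○○○○○○○
step 7: ○○○○○○○○○
○○○○○○○○○
○○○○○○○○○
○○○○●●○○○
○○○^○●○○○
○○○●●○○○○
○○○○○○○○○
○○○○○○○○○
○○○○○○○○○
step 8: ○○○○○○○○○
○○○○○○○○○
○○○○○○○○○
○○○○●●○○○
○○○●>●○○○
○○○●●○○○○
○○○○○○○○○
○○○○○○○○○
○○○○○○○○○
step 9: ○○○○○○○○○
○○○○○○○○○
○○○○○○○○○
○○○○●●○○○
○○○●●●○○○
○○○●v○○○○
○○○○○○○○○
○○○○○○○○○
○○○○○○○○○
step 10: ○○○○○○○○○
○○○○○○○○○
○○○○○○○○○
○○○○●●○○○
○○○●●●○○○
○○○●○>○○○
○○○○○○○○○
○○○○○○○○○
○○○○○○○○○
step 11: ○○○○○○○○○
○○○○○○○○○
○○○○○○○○○
○○○○●●○○○
○○○●●●○○○
○○○●○●○○○
○○○○○v○○○
○○○○○○○○○
○○○○○○○○○
step 12: ○○○○○○○○○
○○○○○○○○○
○○○○○○○○○
○○○○●●○○○
○○○●●●○○○
○○○●○●○○○
○○○○<●○○○
○○○○○○○○○
○○○○○○○○○
step 13: ○○○○○○○○○
○○○○○○○○○
○○○○○○○○○
○○○○●●○○○
○○○●●●○○○
○○○●^●○○○
○○○○●●○○○
○○○○○○○○○
○○○○○○○○○
step 14: ○○○○○○○○○
○○○○○○○○○
○○○○○○○○○
○○○○●●○○○
○○○●●●○○○
○○○●●>○○○
○○○○●●○○○
○○○○○○○○○
○○○○○○○○○

5,5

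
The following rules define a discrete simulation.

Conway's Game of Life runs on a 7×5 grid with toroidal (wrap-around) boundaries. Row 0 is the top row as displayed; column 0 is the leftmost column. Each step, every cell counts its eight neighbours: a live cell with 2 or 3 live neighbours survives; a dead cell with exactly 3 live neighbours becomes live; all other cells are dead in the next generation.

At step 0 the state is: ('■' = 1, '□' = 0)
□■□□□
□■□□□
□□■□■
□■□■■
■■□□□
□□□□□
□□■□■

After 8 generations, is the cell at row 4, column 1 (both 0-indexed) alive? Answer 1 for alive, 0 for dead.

gen 0: □■□□□
□■□□□
□□■□■
□■□■■
■■□□□
□□□□□
□□■□■
gen 1: ■■■□□
■■■□□
□■■□■
□■□■■
■■■□■
■■□□□
□□□□□
gen 2: ■□■□□
□□□□■
□□□□■
□□□□□
□□□□□
□□■□■
□□■□□
gen 3: □■□■□
■□□■■
□□□□□
□□□□□
□□□□□
□□□■□
□□■□□
gen 4: ■■□■□
■□■■■
□□□□■
□□□□□
□□□□□
□□□□□
□□■■□
gen 5: ■□□□□
□□■□□
■□□□■
□□□□□
□□□□□
□□□□□
□■■■■
gen 6: ■□□□■
■■□□■
□□□□□
□□□□□
□□□□□
□□■■□
■■■■■
gen 7: □□□□□
□■□□■
■□□□□
□□□□□
□□□□□
■□□□□
□□□□□
gen 8: □□□□□
■□□□□
■□□□□
□□□□□
□□□□□
□□□□□
□□□□□

0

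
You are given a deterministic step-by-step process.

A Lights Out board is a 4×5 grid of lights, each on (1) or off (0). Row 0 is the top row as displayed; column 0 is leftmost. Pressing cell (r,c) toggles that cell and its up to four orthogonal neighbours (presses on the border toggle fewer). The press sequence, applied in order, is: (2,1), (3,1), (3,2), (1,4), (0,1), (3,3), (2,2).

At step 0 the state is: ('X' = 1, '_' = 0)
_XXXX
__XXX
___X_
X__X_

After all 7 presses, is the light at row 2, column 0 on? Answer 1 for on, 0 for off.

1

0) _XXXX
__XXX
___X_
X__X_
1) _XXXX
_XXXX
XXXX_
XX_X_
2) _XXXX
_XXXX
X_XX_
__XX_
3) _XXXX
_XXXX
X__X_
_X___
4) _XXX_
_XX__
X__XX
_X___
5) X__X_
__X__
X__XX
_X___
6) X__X_
__X__
X___X
_XXXX
7) X__X_
_____
XXXXX
_X_XX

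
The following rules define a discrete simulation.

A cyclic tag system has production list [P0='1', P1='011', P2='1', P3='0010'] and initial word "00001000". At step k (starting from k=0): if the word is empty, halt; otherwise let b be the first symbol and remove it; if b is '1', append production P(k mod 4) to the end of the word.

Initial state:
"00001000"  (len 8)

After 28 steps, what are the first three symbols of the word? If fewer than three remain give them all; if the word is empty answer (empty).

101

gen 0: "00001000"  (len 8)
gen 1: "0001000"  (len 7)
gen 2: "001000"  (len 6)
gen 3: "01000"  (len 5)
gen 4: "1000"  (len 4)
gen 5: "0001"  (len 4)
gen 6: "001"  (len 3)
gen 7: "01"  (len 2)
gen 8: "1"  (len 1)
gen 9: "1"  (len 1)
gen 10: "011"  (len 3)
gen 11: "11"  (len 2)
gen 12: "10010"  (len 5)
gen 13: "00101"  (len 5)
gen 14: "0101"  (len 4)
gen 15: "101"  (len 3)
gen 16: "010010"  (len 6)
gen 17: "10010"  (len 5)
gen 18: "0010011"  (len 7)
gen 19: "010011"  (len 6)
gen 20: "10011"  (len 5)
gen 21: "00111"  (len 5)
gen 22: "0111"  (len 4)
gen 23: "111"  (len 3)
gen 24: "110010"  (len 6)
gen 25: "100101"  (len 6)
gen 26: "00101011"  (len 8)
gen 27: "0101011"  (len 7)
gen 28: "101011"  (len 6)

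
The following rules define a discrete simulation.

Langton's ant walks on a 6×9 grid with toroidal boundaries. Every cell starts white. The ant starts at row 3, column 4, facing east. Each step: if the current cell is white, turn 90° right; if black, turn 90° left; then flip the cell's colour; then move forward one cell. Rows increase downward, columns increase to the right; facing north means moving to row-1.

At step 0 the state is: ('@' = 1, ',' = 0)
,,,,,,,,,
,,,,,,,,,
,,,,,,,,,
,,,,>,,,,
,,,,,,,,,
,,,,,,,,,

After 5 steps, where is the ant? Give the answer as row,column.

k=0  ,,,,,,,,,
,,,,,,,,,
,,,,,,,,,
,,,,>,,,,
,,,,,,,,,
,,,,,,,,,
k=1  ,,,,,,,,,
,,,,,,,,,
,,,,,,,,,
,,,,@,,,,
,,,,v,,,,
,,,,,,,,,
k=2  ,,,,,,,,,
,,,,,,,,,
,,,,,,,,,
,,,,@,,,,
,,,<@,,,,
,,,,,,,,,
k=3  ,,,,,,,,,
,,,,,,,,,
,,,,,,,,,
,,,^@,,,,
,,,@@,,,,
,,,,,,,,,
k=4  ,,,,,,,,,
,,,,,,,,,
,,,,,,,,,
,,,@>,,,,
,,,@@,,,,
,,,,,,,,,
k=5  ,,,,,,,,,
,,,,,,,,,
,,,,^,,,,
,,,@,,,,,
,,,@@,,,,
,,,,,,,,,

2,4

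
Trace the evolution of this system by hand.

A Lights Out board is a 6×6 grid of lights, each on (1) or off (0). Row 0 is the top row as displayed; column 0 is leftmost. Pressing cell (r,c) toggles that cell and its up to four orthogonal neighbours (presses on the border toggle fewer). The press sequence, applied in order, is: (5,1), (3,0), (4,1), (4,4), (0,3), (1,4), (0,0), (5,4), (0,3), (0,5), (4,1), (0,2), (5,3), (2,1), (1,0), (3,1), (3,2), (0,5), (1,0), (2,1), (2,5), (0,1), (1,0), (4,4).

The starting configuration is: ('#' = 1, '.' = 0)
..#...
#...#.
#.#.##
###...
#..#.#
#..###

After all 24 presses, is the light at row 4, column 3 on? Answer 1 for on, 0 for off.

k=0  ..#...
#...#.
#.#.##
###...
#..#.#
#..###
k=1  ..#...
#...#.
#.#.##
###...
##.#.#
.#####
k=2  ..#...
#...#.
..#.##
..#...
.#.#.#
.#####
k=3  ..#...
#...#.
..#.##
.##...
#.##.#
..####
k=4  ..#...
#...#.
..#.##
.##.#.
#.#.#.
..##.#
k=5  ...##.
#..##.
..#.##
.##.#.
#.#.#.
..##.#
k=6  ...#..
#....#
..#..#
.##.#.
#.#.#.
..##.#
k=7  ##.#..
.....#
..#..#
.##.#.
#.#.#.
..##.#
k=8  ##.#..
.....#
..#..#
.##.#.
#.#...
..#.#.
k=9  ###.#.
...#.#
..#..#
.##.#.
#.#...
..#.#.
k=10  ###..#
...#..
..#..#
.##.#.
#.#...
..#.#.
k=11  ###..#
...#..
..#..#
..#.#.
.#....
.##.#.
k=12  #..#.#
..##..
..#..#
..#.#.
.#....
.##.#.
k=13  #..#.#
..##..
..#..#
..#.#.
.#.#..
.#.#..
k=14  #..#.#
.###..
##...#
.##.#.
.#.#..
.#.#..
k=15  ...#.#
#.##..
.#...#
.##.#.
.#.#..
.#.#..
k=16  ...#.#
#.##..
.....#
#...#.
...#..
.#.#..
k=17  ...#.#
#.##..
..#..#
#####.
..##..
.#.#..
k=18  ...##.
#.##.#
..#..#
#####.
..##..
.#.#..
k=19  #..##.
.###.#
#.#..#
#####.
..##..
.#.#..
k=20  #..##.
..##.#
.#...#
#.###.
..##..
.#.#..
k=21  #..##.
..##..
.#..#.
#.####
..##..
.#.#..
k=22  .####.
.###..
.#..#.
#.####
..##..
.#.#..
k=23  #####.
#.##..
##..#.
#.####
..##..
.#.#..
k=24  #####.
#.##..
##..#.
#.##.#
..#.##
.#.##.

0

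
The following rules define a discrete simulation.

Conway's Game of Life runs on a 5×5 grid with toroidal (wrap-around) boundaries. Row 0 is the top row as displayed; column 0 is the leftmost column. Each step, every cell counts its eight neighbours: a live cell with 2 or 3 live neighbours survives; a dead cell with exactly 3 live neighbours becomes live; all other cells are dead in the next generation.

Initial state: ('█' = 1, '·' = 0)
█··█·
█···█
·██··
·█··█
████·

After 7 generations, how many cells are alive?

k=0  █··█·
█···█
·██··
·█··█
████·
k=1  ···█·
█·███
·████
····█
···█·
k=2  ·····
█····
·█···
█···█
···██
k=3  ····█
·····
·█··█
█··██
█··██
k=4  █··██
█····
···██
·██··
·····
k=5  █···█
█····
█████
··██·
█████
k=6  ··█··
··█··
█····
·····
·····
k=7  ·····
·█···
·····
·····
·····

1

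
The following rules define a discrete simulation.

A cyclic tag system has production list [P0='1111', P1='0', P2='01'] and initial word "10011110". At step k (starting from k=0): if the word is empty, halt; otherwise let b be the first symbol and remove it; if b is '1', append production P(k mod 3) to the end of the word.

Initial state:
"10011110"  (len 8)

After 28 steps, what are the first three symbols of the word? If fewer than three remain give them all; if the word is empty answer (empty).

100

t=0: "10011110"  (len 8)
t=1: "00111101111"  (len 11)
t=2: "0111101111"  (len 10)
t=3: "111101111"  (len 9)
t=4: "111011111111"  (len 12)
t=5: "110111111110"  (len 12)
t=6: "1011111111001"  (len 13)
t=7: "0111111110011111"  (len 16)
t=8: "111111110011111"  (len 15)
t=9: "1111111001111101"  (len 16)
t=10: "1111110011111011111"  (len 19)
t=11: "1111100111110111110"  (len 19)
t=12: "11110011111011111001"  (len 20)
t=13: "11100111110111110011111"  (len 23)
t=14: "11001111101111100111110"  (len 23)
t=15: "100111110111110011111001"  (len 24)
t=16: "001111101111100111110011111"  (len 27)
t=17: "01111101111100111110011111"  (len 26)
t=18: "1111101111100111110011111"  (len 25)
t=19: "1111011111001111100111111111"  (len 28)
t=20: "1110111110011111001111111110"  (len 28)
t=21: "11011111001111100111111111001"  (len 29)
t=22: "10111110011111001111111110011111"  (len 32)
t=23: "01111100111110011111111100111110"  (len 32)
t=24: "1111100111110011111111100111110"  (len 31)
t=25: "1111001111100111111111001111101111"  (len 34)
t=26: "1110011111001111111110011111011110"  (len 34)
t=27: "11001111100111111111001111101111001"  (len 35)
t=28: "10011111001111111110011111011110011111"  (len 38)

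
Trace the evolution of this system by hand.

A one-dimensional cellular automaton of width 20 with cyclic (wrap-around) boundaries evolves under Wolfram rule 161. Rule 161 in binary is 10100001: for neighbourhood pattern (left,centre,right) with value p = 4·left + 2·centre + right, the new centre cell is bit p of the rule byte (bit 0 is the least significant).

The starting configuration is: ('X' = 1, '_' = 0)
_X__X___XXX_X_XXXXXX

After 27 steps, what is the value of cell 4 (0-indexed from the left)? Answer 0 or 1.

1

0) _X__X___XXX_X_XXXXXX
1) X_____X__X_X_X_XXXX_
2) __XXX_____X_X_X_XX_X
3) ___X__XXX__X_X_X__X_
4) XX_____X____X_X_____
5) ___XXX___XX__X__XXX_
6) XX__X__X_________X__
7) _________XXXXXXX____
8) XXXXXXXX__XXXXX__XXX
9) XXXXXXX____XXX____XX
10) XXXXXX__XX__X__XX__X
11) XXXXX_______________
12) _XXX__XXXXXXXXXXXXX_
13) __X____XXXXXXXXXXX__
14) X___XX__XXXXXXXXX__X
15) __X______XXXXXXX____
16) X___XXXX__XXXXX__XXX
17) __X__XX____XXX____XX
18) ________XX__X__XX___
19) XXXXXXX___________XX
20) XXXXXX__XXXXXXXXX__X
21) XXXXX____XXXXXXX____
22) _XXX__XX__XXXXX__XX_
23) __X________XXX______
24) X___XXXXXX__X__XXXXX
25) __X__XXXX_______XXXX
26) ______XX__XXXXX__XX_
27) XXXXX______XXX______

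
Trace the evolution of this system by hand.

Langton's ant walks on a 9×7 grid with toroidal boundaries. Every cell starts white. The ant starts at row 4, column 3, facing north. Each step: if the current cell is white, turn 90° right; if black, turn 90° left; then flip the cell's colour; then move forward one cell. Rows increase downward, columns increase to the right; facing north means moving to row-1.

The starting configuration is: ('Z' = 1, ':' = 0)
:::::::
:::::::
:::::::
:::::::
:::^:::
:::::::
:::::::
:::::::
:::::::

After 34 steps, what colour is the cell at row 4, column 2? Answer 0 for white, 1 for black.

step 0: :::::::
:::::::
:::::::
:::::::
:::^:::
:::::::
:::::::
:::::::
:::::::
step 1: :::::::
:::::::
:::::::
:::::::
:::Z>::
:::::::
:::::::
:::::::
:::::::
step 2: :::::::
:::::::
:::::::
:::::::
:::ZZ::
::::v::
:::::::
:::::::
:::::::
step 3: :::::::
:::::::
:::::::
:::::::
:::ZZ::
:::<Z::
:::::::
:::::::
:::::::
step 4: :::::::
:::::::
:::::::
:::::::
:::^Z::
:::ZZ::
:::::::
:::::::
:::::::
step 5: :::::::
:::::::
:::::::
:::::::
::<:Z::
:::ZZ::
:::::::
:::::::
:::::::
step 6: :::::::
:::::::
:::::::
::^::::
::Z:Z::
:::ZZ::
:::::::
:::::::
:::::::
step 7: :::::::
:::::::
:::::::
::Z>:::
::Z:Z::
:::ZZ::
:::::::
:::::::
:::::::
step 8: :::::::
:::::::
:::::::
::ZZ:::
::ZvZ::
:::ZZ::
:::::::
:::::::
:::::::
step 9: :::::::
:::::::
:::::::
::ZZ:::
::<ZZ::
:::ZZ::
:::::::
:::::::
:::::::
step 10: :::::::
:::::::
:::::::
::ZZ:::
:::ZZ::
::vZZ::
:::::::
:::::::
:::::::
step 11: :::::::
:::::::
:::::::
::ZZ:::
:::ZZ::
:<ZZZ::
:::::::
:::::::
:::::::
step 12: :::::::
:::::::
:::::::
::ZZ:::
:^:ZZ::
:ZZZZ::
:::::::
:::::::
:::::::
step 13: :::::::
:::::::
:::::::
::ZZ:::
:Z>ZZ::
:ZZZZ::
:::::::
:::::::
:::::::
step 14: :::::::
:::::::
:::::::
::ZZ:::
:ZZZZ::
:ZvZZ::
:::::::
:::::::
:::::::
step 15: :::::::
:::::::
:::::::
::ZZ:::
:ZZZZ::
:Z:>Z::
:::::::
:::::::
:::::::
step 16: :::::::
:::::::
:::::::
::ZZ:::
:ZZ^Z::
:Z::Z::
:::::::
:::::::
:::::::
step 17: :::::::
:::::::
:::::::
::ZZ:::
:Z<:Z::
:Z::Z::
:::::::
:::::::
:::::::
step 18: :::::::
:::::::
:::::::
::ZZ:::
:Z::Z::
:Zv:Z::
:::::::
:::::::
:::::::
step 19: :::::::
:::::::
:::::::
::ZZ:::
:Z::Z::
:<Z:Z::
:::::::
:::::::
:::::::
step 20: :::::::
:::::::
:::::::
::ZZ:::
:Z::Z::
::Z:Z::
:v:::::
:::::::
:::::::
step 21: :::::::
:::::::
:::::::
::ZZ:::
:Z::Z::
::Z:Z::
<Z:::::
:::::::
:::::::
step 22: :::::::
:::::::
:::::::
::ZZ:::
:Z::Z::
^:Z:Z::
ZZ:::::
:::::::
:::::::
step 23: :::::::
:::::::
:::::::
::ZZ:::
:Z::Z::
Z>Z:Z::
ZZ:::::
:::::::
:::::::
step 24: :::::::
:::::::
:::::::
::ZZ:::
:Z::Z::
ZZZ:Z::
Zv:::::
:::::::
:::::::
step 25: :::::::
:::::::
:::::::
::ZZ:::
:Z::Z::
ZZZ:Z::
Z:>::::
:::::::
:::::::
step 26: :::::::
:::::::
:::::::
::ZZ:::
:Z::Z::
ZZZ:Z::
Z:Z::::
::v::::
:::::::
step 27: :::::::
:::::::
:::::::
::ZZ:::
:Z::Z::
ZZZ:Z::
Z:Z::::
:<Z::::
:::::::
step 28: :::::::
:::::::
:::::::
::ZZ:::
:Z::Z::
ZZZ:Z::
Z^Z::::
:ZZ::::
:::::::
step 29: :::::::
:::::::
:::::::
::ZZ:::
:Z::Z::
ZZZ:Z::
ZZ>::::
:ZZ::::
:::::::
step 30: :::::::
:::::::
:::::::
::ZZ:::
:Z::Z::
ZZ^:Z::
ZZ:::::
:ZZ::::
:::::::
step 31: :::::::
:::::::
:::::::
::ZZ:::
:Z::Z::
Z<::Z::
ZZ:::::
:ZZ::::
:::::::
step 32: :::::::
:::::::
:::::::
::ZZ:::
:Z::Z::
Z:::Z::
Zv:::::
:ZZ::::
:::::::
step 33: :::::::
:::::::
:::::::
::ZZ:::
:Z::Z::
Z:::Z::
Z:>::::
:ZZ::::
:::::::
step 34: :::::::
:::::::
:::::::
::ZZ:::
:Z::Z::
Z:::Z::
Z:Z::::
:Zv::::
:::::::

0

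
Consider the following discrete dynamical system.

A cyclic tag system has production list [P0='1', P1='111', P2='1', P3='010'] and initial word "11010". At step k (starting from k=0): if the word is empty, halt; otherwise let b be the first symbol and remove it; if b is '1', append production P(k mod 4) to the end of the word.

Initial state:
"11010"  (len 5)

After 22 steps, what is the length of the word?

17

[0] "11010"  (len 5)
[1] "10101"  (len 5)
[2] "0101111"  (len 7)
[3] "101111"  (len 6)
[4] "01111010"  (len 8)
[5] "1111010"  (len 7)
[6] "111010111"  (len 9)
[7] "110101111"  (len 9)
[8] "10101111010"  (len 11)
[9] "01011110101"  (len 11)
[10] "1011110101"  (len 10)
[11] "0111101011"  (len 10)
[12] "111101011"  (len 9)
[13] "111010111"  (len 9)
[14] "11010111111"  (len 11)
[15] "10101111111"  (len 11)
[16] "0101111111010"  (len 13)
[17] "101111111010"  (len 12)
[18] "01111111010111"  (len 14)
[19] "1111111010111"  (len 13)
[20] "111111010111010"  (len 15)
[21] "111110101110101"  (len 15)
[22] "11110101110101111"  (len 17)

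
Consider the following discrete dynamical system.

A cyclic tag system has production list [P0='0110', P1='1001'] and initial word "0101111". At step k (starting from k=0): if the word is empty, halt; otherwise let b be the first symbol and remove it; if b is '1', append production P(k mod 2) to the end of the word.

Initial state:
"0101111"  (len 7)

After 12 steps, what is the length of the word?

k=0  "0101111"  (len 7)
k=1  "101111"  (len 6)
k=2  "011111001"  (len 9)
k=3  "11111001"  (len 8)
k=4  "11110011001"  (len 11)
k=5  "11100110010110"  (len 14)
k=6  "11001100101101001"  (len 17)
k=7  "10011001011010010110"  (len 20)
k=8  "00110010110100101101001"  (len 23)
k=9  "0110010110100101101001"  (len 22)
k=10  "110010110100101101001"  (len 21)
k=11  "100101101001011010010110"  (len 24)
k=12  "001011010010110100101101001"  (len 27)

27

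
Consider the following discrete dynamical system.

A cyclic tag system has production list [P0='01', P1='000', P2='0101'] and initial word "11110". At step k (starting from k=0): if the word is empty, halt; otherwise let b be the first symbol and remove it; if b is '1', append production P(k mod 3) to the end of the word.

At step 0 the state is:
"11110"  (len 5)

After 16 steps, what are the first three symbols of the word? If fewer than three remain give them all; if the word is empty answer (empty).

010

step 0: "11110"  (len 5)
step 1: "111001"  (len 6)
step 2: "11001000"  (len 8)
step 3: "10010000101"  (len 11)
step 4: "001000010101"  (len 12)
step 5: "01000010101"  (len 11)
step 6: "1000010101"  (len 10)
step 7: "00001010101"  (len 11)
step 8: "0001010101"  (len 10)
step 9: "001010101"  (len 9)
step 10: "01010101"  (len 8)
step 11: "1010101"  (len 7)
step 12: "0101010101"  (len 10)
step 13: "101010101"  (len 9)
step 14: "01010101000"  (len 11)
step 15: "1010101000"  (len 10)
step 16: "01010100001"  (len 11)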